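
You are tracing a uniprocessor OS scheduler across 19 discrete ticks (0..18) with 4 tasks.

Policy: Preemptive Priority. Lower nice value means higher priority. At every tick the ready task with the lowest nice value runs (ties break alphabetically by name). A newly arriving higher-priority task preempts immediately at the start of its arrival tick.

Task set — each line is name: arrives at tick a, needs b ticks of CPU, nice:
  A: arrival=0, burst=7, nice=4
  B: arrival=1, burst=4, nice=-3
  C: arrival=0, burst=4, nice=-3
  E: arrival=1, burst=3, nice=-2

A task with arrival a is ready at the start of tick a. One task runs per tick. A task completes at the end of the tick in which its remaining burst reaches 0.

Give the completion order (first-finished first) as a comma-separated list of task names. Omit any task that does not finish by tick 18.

t=0: ready={A,C} → run C
t=1: ready={A,B,C,E} → run B
t=2: ready={A,B,C,E} → run B
t=3: ready={A,B,C,E} → run B
t=4: ready={A,B,C,E} → run B
t=5: ready={A,C,E} → run C
t=6: ready={A,C,E} → run C
t=7: ready={A,C,E} → run C
t=8: ready={A,E} → run E
t=9: ready={A,E} → run E
t=10: ready={A,E} → run E
t=11: ready={A} → run A
t=12: ready={A} → run A
t=13: ready={A} → run A
t=14: ready={A} → run A
t=15: ready={A} → run A
t=16: ready={A} → run A
t=17: ready={A} → run A
t=18: (idle)

completion order = B, C, E, A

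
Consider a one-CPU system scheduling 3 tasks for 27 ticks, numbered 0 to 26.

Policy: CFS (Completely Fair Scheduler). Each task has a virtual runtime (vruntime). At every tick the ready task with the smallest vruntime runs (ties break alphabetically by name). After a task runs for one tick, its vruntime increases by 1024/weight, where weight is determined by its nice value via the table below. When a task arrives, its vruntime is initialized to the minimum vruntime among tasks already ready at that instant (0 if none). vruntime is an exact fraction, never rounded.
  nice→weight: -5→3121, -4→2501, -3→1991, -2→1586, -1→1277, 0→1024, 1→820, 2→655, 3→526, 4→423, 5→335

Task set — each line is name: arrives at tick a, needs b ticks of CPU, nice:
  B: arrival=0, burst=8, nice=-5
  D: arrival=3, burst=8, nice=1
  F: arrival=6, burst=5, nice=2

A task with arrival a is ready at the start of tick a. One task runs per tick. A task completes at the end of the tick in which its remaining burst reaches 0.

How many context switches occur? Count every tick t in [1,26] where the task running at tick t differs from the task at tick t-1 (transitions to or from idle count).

context switches = 15

t=0: vr[B=0] → run B
t=1: vr[B=1024/3121] → run B
t=2: vr[B=2048/3121] → run B
t=3: vr[B=3072/3121 D=3072/3121] → run B
t=4: vr[B=4096/3121 D=3072/3121] → run D
t=5: vr[B=4096/3121 D=1428736/639805] → run B
t=6: vr[B=5120/3121 D=1428736/639805 F=5120/3121] → run B
t=7: vr[B=6144/3121 D=1428736/639805 F=5120/3121] → run F
t=8: vr[B=6144/3121 D=1428736/639805 F=6549504/2044255] → run B
t=9: vr[B=7168/3121 D=1428736/639805 F=6549504/2044255] → run D
t=10: vr[B=7168/3121 D=2227712/639805 F=6549504/2044255] → run B
t=11: vr[D=2227712/639805 F=6549504/2044255] → run F
t=12: vr[D=2227712/639805 F=9745408/2044255] → run D
t=13: vr[D=3026688/639805 F=9745408/2044255] → run D
t=14: vr[D=3825664/639805 F=9745408/2044255] → run F
t=15: vr[D=3825664/639805 F=12941312/2044255] → run D
t=16: vr[D=924928/127961 F=12941312/2044255] → run F
t=17: vr[D=924928/127961 F=16137216/2044255] → run D
t=18: vr[D=5423616/639805 F=16137216/2044255] → run F
t=19: vr[D=5423616/639805] → run D
t=20: vr[D=6222592/639805] → run D
t=21: (idle)
t=22: (idle)
t=23: (idle)
t=24: (idle)
t=25: (idle)
t=26: (idle)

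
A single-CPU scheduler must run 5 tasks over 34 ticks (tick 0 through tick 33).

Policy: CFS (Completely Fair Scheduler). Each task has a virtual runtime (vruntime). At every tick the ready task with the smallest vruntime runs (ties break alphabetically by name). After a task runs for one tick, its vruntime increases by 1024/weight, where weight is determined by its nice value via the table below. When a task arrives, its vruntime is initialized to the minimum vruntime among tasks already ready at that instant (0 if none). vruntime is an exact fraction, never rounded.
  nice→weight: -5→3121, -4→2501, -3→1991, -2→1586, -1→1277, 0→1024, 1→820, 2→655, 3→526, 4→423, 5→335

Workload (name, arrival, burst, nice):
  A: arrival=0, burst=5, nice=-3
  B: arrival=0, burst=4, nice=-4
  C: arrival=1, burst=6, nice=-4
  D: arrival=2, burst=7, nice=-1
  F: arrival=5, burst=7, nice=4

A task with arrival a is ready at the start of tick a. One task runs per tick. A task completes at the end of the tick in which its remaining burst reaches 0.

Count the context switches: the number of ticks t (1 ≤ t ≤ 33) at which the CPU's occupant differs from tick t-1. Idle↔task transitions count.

context switches = 22

t=0: vr[A=0 B=0] → run A
t=1: vr[A=1024/1991 B=0 C=0] → run B
t=2: vr[A=1024/1991 B=1024/2501 C=0 D=0] → run C
t=3: vr[A=1024/1991 B=1024/2501 C=1024/2501 D=0] → run D
t=4: vr[A=1024/1991 B=1024/2501 C=1024/2501 D=1024/1277] → run B
t=5: vr[A=1024/1991 B=2048/2501 C=1024/2501 D=1024/1277 F=1024/2501] → run C
t=6: vr[A=1024/1991 B=2048/2501 C=2048/2501 D=1024/1277 F=1024/2501] → run F
t=7: vr[A=1024/1991 B=2048/2501 C=2048/2501 D=1024/1277 F=2994176/1057923] → run A
t=8: vr[A=2048/1991 B=2048/2501 C=2048/2501 D=1024/1277 F=2994176/1057923] → run D
t=9: vr[A=2048/1991 B=2048/2501 C=2048/2501 D=2048/1277 F=2994176/1057923] → run B
t=10: vr[A=2048/1991 B=3072/2501 C=2048/2501 D=2048/1277 F=2994176/1057923] → run C
t=11: vr[A=2048/1991 B=3072/2501 C=3072/2501 D=2048/1277 F=2994176/1057923] → run A
t=12: vr[A=3072/1991 B=3072/2501 C=3072/2501 D=2048/1277 F=2994176/1057923] → run B
t=13: vr[A=3072/1991 C=3072/2501 D=2048/1277 F=2994176/1057923] → run C
t=14: vr[A=3072/1991 C=4096/2501 D=2048/1277 F=2994176/1057923] → run A
t=15: vr[A=4096/1991 C=4096/2501 D=2048/1277 F=2994176/1057923] → run D
t=16: vr[A=4096/1991 C=4096/2501 D=3072/1277 F=2994176/1057923] → run C
t=17: vr[A=4096/1991 C=5120/2501 D=3072/1277 F=2994176/1057923] → run C
t=18: vr[A=4096/1991 D=3072/1277 F=2994176/1057923] → run A
t=19: vr[D=3072/1277 F=2994176/1057923] → run D
t=20: vr[D=4096/1277 F=2994176/1057923] → run F
t=21: vr[D=4096/1277 F=5555200/1057923] → run D
t=22: vr[D=5120/1277 F=5555200/1057923] → run D
t=23: vr[D=6144/1277 F=5555200/1057923] → run D
t=24: vr[F=5555200/1057923] → run F
t=25: vr[F=2705408/352641] → run F
t=26: vr[F=10677248/1057923] → run F
t=27: vr[F=13238272/1057923] → run F
t=28: vr[F=5266432/352641] → run F
t=29: (idle)
t=30: (idle)
t=31: (idle)
t=32: (idle)
t=33: (idle)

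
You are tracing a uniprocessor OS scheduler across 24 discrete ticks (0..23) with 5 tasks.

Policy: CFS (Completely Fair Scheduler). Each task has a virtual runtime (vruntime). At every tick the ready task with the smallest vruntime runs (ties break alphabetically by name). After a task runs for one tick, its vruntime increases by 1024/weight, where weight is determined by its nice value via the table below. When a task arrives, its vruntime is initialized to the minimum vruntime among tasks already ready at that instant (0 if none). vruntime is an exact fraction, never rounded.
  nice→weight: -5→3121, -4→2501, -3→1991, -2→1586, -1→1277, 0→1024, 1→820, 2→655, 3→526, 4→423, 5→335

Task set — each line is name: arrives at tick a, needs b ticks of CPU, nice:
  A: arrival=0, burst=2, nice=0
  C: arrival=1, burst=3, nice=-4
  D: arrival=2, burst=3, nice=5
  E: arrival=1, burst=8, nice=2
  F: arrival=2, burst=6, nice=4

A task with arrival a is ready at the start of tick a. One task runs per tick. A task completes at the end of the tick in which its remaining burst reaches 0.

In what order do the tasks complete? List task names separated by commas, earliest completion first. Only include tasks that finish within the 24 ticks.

t=0: vr[A=0] → run A
t=1: vr[A=1 C=1 E=1] → run A
t=2: vr[C=1 D=1 E=1 F=1] → run C
t=3: vr[C=3525/2501 D=1 E=1 F=1] → run D
t=4: vr[C=3525/2501 D=1359/335 E=1 F=1] → run E
t=5: vr[C=3525/2501 D=1359/335 E=1679/655 F=1] → run F
t=6: vr[C=3525/2501 D=1359/335 E=1679/655 F=1447/423] → run C
t=7: vr[C=4549/2501 D=1359/335 E=1679/655 F=1447/423] → run C
t=8: vr[D=1359/335 E=1679/655 F=1447/423] → run E
t=9: vr[D=1359/335 E=2703/655 F=1447/423] → run F
t=10: vr[D=1359/335 E=2703/655 F=2471/423] → run D
t=11: vr[D=2383/335 E=2703/655 F=2471/423] → run E
t=12: vr[D=2383/335 E=3727/655 F=2471/423] → run E
t=13: vr[D=2383/335 E=4751/655 F=2471/423] → run F
t=14: vr[D=2383/335 E=4751/655 F=1165/141] → run D
t=15: vr[E=4751/655 F=1165/141] → run E
t=16: vr[E=1155/131 F=1165/141] → run F
t=17: vr[E=1155/131 F=4519/423] → run E
t=18: vr[E=6799/655 F=4519/423] → run E
t=19: vr[E=7823/655 F=4519/423] → run F
t=20: vr[E=7823/655 F=5543/423] → run E
t=21: vr[F=5543/423] → run F
t=22: (idle)
t=23: (idle)

completion order = A, C, D, E, F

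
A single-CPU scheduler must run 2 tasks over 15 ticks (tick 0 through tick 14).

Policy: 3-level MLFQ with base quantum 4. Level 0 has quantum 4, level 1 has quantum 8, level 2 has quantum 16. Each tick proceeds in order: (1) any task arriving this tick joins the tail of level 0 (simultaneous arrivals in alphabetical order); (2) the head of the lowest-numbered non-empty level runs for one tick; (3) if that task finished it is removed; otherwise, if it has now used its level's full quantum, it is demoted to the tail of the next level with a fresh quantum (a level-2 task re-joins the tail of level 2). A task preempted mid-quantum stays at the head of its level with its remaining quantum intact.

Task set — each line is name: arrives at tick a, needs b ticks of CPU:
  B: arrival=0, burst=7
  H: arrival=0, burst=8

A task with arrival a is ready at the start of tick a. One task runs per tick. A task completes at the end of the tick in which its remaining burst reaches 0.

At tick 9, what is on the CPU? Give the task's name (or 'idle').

t=0: L0/L1/L2 = BH/-/- → run B
t=1: L0/L1/L2 = BH/-/- → run B
t=2: L0/L1/L2 = BH/-/- → run B
t=3: L0/L1/L2 = BH/-/- → run B
t=4: L0/L1/L2 = H/B/- → run H
t=5: L0/L1/L2 = H/B/- → run H
t=6: L0/L1/L2 = H/B/- → run H
t=7: L0/L1/L2 = H/B/- → run H
t=8: L0/L1/L2 = -/BH/- → run B
t=9: L0/L1/L2 = -/BH/- → run B
t=10: L0/L1/L2 = -/BH/- → run B
t=11: L0/L1/L2 = -/H/- → run H
t=12: L0/L1/L2 = -/H/- → run H
t=13: L0/L1/L2 = -/H/- → run H
t=14: L0/L1/L2 = -/H/- → run H

running at tick 9 = B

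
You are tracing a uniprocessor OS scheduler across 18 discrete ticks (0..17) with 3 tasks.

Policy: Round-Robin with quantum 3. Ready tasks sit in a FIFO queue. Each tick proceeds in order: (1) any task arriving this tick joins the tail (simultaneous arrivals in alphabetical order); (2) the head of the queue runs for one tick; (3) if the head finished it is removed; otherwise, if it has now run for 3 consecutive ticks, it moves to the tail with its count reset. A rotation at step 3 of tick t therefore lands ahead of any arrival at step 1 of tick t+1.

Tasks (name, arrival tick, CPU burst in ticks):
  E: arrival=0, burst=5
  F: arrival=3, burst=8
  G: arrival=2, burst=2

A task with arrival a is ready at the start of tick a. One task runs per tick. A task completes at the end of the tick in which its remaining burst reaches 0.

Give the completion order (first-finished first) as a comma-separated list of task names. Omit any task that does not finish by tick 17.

t=0: queue=[E] q_used=0 → run E
t=1: queue=[E] q_used=1 → run E
t=2: queue=[E,G] q_used=2 → run E
t=3: queue=[G,E,F] q_used=0 → run G
t=4: queue=[G,E,F] q_used=1 → run G
t=5: queue=[E,F] q_used=0 → run E
t=6: queue=[E,F] q_used=1 → run E
t=7: queue=[F] q_used=0 → run F
t=8: queue=[F] q_used=1 → run F
t=9: queue=[F] q_used=2 → run F
t=10: queue=[F] q_used=0 → run F
t=11: queue=[F] q_used=1 → run F
t=12: queue=[F] q_used=2 → run F
t=13: queue=[F] q_used=0 → run F
t=14: queue=[F] q_used=1 → run F
t=15: (idle)
t=16: (idle)
t=17: (idle)

completion order = G, E, F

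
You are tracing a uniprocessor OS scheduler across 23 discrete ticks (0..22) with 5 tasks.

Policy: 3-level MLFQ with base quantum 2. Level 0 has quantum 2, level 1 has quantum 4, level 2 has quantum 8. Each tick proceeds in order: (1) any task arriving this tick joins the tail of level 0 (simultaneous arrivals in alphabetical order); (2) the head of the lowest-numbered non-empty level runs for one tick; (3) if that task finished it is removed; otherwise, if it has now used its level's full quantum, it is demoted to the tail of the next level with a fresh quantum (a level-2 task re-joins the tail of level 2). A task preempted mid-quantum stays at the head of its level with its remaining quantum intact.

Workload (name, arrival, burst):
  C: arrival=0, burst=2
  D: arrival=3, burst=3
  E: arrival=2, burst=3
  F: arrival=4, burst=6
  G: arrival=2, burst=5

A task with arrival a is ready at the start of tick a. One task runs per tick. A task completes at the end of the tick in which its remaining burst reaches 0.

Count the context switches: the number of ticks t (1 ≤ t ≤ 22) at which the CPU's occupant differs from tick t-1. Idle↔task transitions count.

t=0: L0/L1/L2 = C/-/- → run C
t=1: L0/L1/L2 = C/-/- → run C
t=2: L0/L1/L2 = EG/-/- → run E
t=3: L0/L1/L2 = EGD/-/- → run E
t=4: L0/L1/L2 = GDF/E/- → run G
t=5: L0/L1/L2 = GDF/E/- → run G
t=6: L0/L1/L2 = DF/EG/- → run D
t=7: L0/L1/L2 = DF/EG/- → run D
t=8: L0/L1/L2 = F/EGD/- → run F
t=9: L0/L1/L2 = F/EGD/- → run F
t=10: L0/L1/L2 = -/EGDF/- → run E
t=11: L0/L1/L2 = -/GDF/- → run G
t=12: L0/L1/L2 = -/GDF/- → run G
t=13: L0/L1/L2 = -/GDF/- → run G
t=14: L0/L1/L2 = -/DF/- → run D
t=15: L0/L1/L2 = -/F/- → run F
t=16: L0/L1/L2 = -/F/- → run F
t=17: L0/L1/L2 = -/F/- → run F
t=18: L0/L1/L2 = -/F/- → run F
t=19: (idle)
t=20: (idle)
t=21: (idle)
t=22: (idle)

context switches = 9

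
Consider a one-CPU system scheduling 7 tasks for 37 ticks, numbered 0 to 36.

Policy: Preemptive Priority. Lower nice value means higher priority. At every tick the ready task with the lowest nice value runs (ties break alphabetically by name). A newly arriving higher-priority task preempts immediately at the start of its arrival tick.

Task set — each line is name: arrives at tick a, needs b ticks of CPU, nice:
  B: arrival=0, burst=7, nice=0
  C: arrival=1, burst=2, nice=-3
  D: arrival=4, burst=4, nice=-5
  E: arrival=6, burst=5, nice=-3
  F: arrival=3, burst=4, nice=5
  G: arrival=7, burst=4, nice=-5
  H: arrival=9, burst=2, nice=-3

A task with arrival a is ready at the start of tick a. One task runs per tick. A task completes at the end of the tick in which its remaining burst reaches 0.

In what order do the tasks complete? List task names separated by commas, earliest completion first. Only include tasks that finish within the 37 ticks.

t=0: ready={B} → run B
t=1: ready={B,C} → run C
t=2: ready={B,C} → run C
t=3: ready={B,F} → run B
t=4: ready={B,D,F} → run D
t=5: ready={B,D,F} → run D
t=6: ready={B,D,E,F} → run D
t=7: ready={B,D,E,F,G} → run D
t=8: ready={B,E,F,G} → run G
t=9: ready={B,E,F,G,H} → run G
t=10: ready={B,E,F,G,H} → run G
t=11: ready={B,E,F,G,H} → run G
t=12: ready={B,E,F,H} → run E
t=13: ready={B,E,F,H} → run E
t=14: ready={B,E,F,H} → run E
t=15: ready={B,E,F,H} → run E
t=16: ready={B,E,F,H} → run E
t=17: ready={B,F,H} → run H
t=18: ready={B,F,H} → run H
t=19: ready={B,F} → run B
t=20: ready={B,F} → run B
t=21: ready={B,F} → run B
t=22: ready={B,F} → run B
t=23: ready={B,F} → run B
t=24: ready={F} → run F
t=25: ready={F} → run F
t=26: ready={F} → run F
t=27: ready={F} → run F
t=28: (idle)
t=29: (idle)
t=30: (idle)
t=31: (idle)
t=32: (idle)
t=33: (idle)
t=34: (idle)
t=35: (idle)
t=36: (idle)

completion order = C, D, G, E, H, B, F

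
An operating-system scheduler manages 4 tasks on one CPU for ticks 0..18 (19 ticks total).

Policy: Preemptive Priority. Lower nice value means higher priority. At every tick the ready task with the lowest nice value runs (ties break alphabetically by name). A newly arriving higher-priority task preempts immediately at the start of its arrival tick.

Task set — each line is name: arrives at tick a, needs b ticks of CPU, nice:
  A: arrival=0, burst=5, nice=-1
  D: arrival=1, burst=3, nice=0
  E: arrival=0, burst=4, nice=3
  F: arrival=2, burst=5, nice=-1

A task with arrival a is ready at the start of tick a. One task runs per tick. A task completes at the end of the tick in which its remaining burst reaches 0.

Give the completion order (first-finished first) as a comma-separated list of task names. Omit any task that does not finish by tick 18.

completion order = A, F, D, E

t=0: ready={A,E} → run A
t=1: ready={A,D,E} → run A
t=2: ready={A,D,E,F} → run A
t=3: ready={A,D,E,F} → run A
t=4: ready={A,D,E,F} → run A
t=5: ready={D,E,F} → run F
t=6: ready={D,E,F} → run F
t=7: ready={D,E,F} → run F
t=8: ready={D,E,F} → run F
t=9: ready={D,E,F} → run F
t=10: ready={D,E} → run D
t=11: ready={D,E} → run D
t=12: ready={D,E} → run D
t=13: ready={E} → run E
t=14: ready={E} → run E
t=15: ready={E} → run E
t=16: ready={E} → run E
t=17: (idle)
t=18: (idle)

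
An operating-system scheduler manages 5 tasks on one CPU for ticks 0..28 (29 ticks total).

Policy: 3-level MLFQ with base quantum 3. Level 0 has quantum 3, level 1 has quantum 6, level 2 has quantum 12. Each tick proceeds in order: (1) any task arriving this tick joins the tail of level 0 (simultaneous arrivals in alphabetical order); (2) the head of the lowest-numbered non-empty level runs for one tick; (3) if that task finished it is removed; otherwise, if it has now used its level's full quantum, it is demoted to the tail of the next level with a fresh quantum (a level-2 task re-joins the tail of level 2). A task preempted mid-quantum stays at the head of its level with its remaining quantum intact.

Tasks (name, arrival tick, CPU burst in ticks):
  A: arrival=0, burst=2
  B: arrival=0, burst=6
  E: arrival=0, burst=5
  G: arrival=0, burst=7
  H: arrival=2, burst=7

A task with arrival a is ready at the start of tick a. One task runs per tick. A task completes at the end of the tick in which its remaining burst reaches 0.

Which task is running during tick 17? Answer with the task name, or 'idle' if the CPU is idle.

t=0: L0/L1/L2 = ABEG/-/- → run A
t=1: L0/L1/L2 = ABEG/-/- → run A
t=2: L0/L1/L2 = BEGH/-/- → run B
t=3: L0/L1/L2 = BEGH/-/- → run B
t=4: L0/L1/L2 = BEGH/-/- → run B
t=5: L0/L1/L2 = EGH/B/- → run E
t=6: L0/L1/L2 = EGH/B/- → run E
t=7: L0/L1/L2 = EGH/B/- → run E
t=8: L0/L1/L2 = GH/BE/- → run G
t=9: L0/L1/L2 = GH/BE/- → run G
t=10: L0/L1/L2 = GH/BE/- → run G
t=11: L0/L1/L2 = H/BEG/- → run H
t=12: L0/L1/L2 = H/BEG/- → run H
t=13: L0/L1/L2 = H/BEG/- → run H
t=14: L0/L1/L2 = -/BEGH/- → run B
t=15: L0/L1/L2 = -/BEGH/- → run B
t=16: L0/L1/L2 = -/BEGH/- → run B
t=17: L0/L1/L2 = -/EGH/- → run E
t=18: L0/L1/L2 = -/EGH/- → run E
t=19: L0/L1/L2 = -/GH/- → run G
t=20: L0/L1/L2 = -/GH/- → run G
t=21: L0/L1/L2 = -/GH/- → run G
t=22: L0/L1/L2 = -/GH/- → run G
t=23: L0/L1/L2 = -/H/- → run H
t=24: L0/L1/L2 = -/H/- → run H
t=25: L0/L1/L2 = -/H/- → run H
t=26: L0/L1/L2 = -/H/- → run H
t=27: (idle)
t=28: (idle)

running at tick 17 = E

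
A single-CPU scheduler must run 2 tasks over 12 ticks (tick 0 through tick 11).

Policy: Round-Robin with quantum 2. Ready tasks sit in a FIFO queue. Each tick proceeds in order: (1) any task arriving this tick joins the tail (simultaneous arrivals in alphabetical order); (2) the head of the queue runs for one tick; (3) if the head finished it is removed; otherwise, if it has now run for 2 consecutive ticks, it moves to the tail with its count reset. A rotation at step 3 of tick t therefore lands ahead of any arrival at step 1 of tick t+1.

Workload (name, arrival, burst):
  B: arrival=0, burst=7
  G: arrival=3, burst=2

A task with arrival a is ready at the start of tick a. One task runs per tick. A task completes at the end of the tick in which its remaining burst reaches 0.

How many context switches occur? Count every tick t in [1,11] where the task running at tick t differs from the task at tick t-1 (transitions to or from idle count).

context switches = 3

t=0: queue=[B] q_used=0 → run B
t=1: queue=[B] q_used=1 → run B
t=2: queue=[B] q_used=0 → run B
t=3: queue=[B,G] q_used=1 → run B
t=4: queue=[G,B] q_used=0 → run G
t=5: queue=[G,B] q_used=1 → run G
t=6: queue=[B] q_used=0 → run B
t=7: queue=[B] q_used=1 → run B
t=8: queue=[B] q_used=0 → run B
t=9: (idle)
t=10: (idle)
t=11: (idle)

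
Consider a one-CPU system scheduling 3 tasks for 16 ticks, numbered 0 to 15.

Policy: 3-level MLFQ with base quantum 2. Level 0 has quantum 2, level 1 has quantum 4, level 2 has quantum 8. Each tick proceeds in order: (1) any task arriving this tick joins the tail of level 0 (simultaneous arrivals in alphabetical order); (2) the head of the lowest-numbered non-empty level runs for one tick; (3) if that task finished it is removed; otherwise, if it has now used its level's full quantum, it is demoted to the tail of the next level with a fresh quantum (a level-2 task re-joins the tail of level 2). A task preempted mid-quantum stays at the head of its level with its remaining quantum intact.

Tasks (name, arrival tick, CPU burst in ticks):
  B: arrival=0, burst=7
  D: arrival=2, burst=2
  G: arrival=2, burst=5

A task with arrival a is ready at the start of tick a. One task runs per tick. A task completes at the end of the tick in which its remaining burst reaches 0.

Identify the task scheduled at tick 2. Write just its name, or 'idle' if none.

running at tick 2 = D

t=0: L0/L1/L2 = B/-/- → run B
t=1: L0/L1/L2 = B/-/- → run B
t=2: L0/L1/L2 = DG/B/- → run D
t=3: L0/L1/L2 = DG/B/- → run D
t=4: L0/L1/L2 = G/B/- → run G
t=5: L0/L1/L2 = G/B/- → run G
t=6: L0/L1/L2 = -/BG/- → run B
t=7: L0/L1/L2 = -/BG/- → run B
t=8: L0/L1/L2 = -/BG/- → run B
t=9: L0/L1/L2 = -/BG/- → run B
t=10: L0/L1/L2 = -/G/B → run G
t=11: L0/L1/L2 = -/G/B → run G
t=12: L0/L1/L2 = -/G/B → run G
t=13: L0/L1/L2 = -/-/B → run B
t=14: (idle)
t=15: (idle)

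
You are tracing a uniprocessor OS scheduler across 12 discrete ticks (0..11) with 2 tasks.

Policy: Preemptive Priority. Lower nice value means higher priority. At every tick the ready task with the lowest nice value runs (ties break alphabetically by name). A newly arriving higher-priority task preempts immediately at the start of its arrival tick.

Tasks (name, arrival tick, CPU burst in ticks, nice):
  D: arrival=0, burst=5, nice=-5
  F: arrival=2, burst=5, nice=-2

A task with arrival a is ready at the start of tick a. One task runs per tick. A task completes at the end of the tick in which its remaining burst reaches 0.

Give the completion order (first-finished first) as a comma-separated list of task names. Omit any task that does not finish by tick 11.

completion order = D, F

t=0: ready={D} → run D
t=1: ready={D} → run D
t=2: ready={D,F} → run D
t=3: ready={D,F} → run D
t=4: ready={D,F} → run D
t=5: ready={F} → run F
t=6: ready={F} → run F
t=7: ready={F} → run F
t=8: ready={F} → run F
t=9: ready={F} → run F
t=10: (idle)
t=11: (idle)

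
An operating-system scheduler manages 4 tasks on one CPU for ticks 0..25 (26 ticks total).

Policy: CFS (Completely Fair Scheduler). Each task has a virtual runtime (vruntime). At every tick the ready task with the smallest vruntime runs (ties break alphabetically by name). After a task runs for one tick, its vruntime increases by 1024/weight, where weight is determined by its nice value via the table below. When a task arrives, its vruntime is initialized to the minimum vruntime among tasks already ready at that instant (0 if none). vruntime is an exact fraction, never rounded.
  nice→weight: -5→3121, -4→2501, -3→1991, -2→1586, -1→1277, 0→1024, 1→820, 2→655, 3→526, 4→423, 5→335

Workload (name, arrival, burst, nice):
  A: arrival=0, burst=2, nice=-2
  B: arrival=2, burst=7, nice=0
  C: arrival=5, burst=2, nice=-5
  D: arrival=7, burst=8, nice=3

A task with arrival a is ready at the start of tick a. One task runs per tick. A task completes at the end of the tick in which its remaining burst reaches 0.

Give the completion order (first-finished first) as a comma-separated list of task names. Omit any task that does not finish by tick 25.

t=0: vr[A=0] → run A
t=1: vr[A=512/793] → run A
t=2: vr[B=0] → run B
t=3: vr[B=1] → run B
t=4: vr[B=2] → run B
t=5: vr[B=3 C=3] → run B
t=6: vr[B=4 C=3] → run C
t=7: vr[B=4 C=10387/3121 D=10387/3121] → run C
t=8: vr[B=4 D=10387/3121] → run D
t=9: vr[B=4 D=4329733/820823] → run B
t=10: vr[B=5 D=4329733/820823] → run B
t=11: vr[B=6 D=4329733/820823] → run D
t=12: vr[B=6 D=5927685/820823] → run B
t=13: vr[D=5927685/820823] → run D
t=14: vr[D=7525637/820823] → run D
t=15: vr[D=9123589/820823] → run D
t=16: vr[D=10721541/820823] → run D
t=17: vr[D=12319493/820823] → run D
t=18: vr[D=13917445/820823] → run D
t=19: (idle)
t=20: (idle)
t=21: (idle)
t=22: (idle)
t=23: (idle)
t=24: (idle)
t=25: (idle)

completion order = A, C, B, D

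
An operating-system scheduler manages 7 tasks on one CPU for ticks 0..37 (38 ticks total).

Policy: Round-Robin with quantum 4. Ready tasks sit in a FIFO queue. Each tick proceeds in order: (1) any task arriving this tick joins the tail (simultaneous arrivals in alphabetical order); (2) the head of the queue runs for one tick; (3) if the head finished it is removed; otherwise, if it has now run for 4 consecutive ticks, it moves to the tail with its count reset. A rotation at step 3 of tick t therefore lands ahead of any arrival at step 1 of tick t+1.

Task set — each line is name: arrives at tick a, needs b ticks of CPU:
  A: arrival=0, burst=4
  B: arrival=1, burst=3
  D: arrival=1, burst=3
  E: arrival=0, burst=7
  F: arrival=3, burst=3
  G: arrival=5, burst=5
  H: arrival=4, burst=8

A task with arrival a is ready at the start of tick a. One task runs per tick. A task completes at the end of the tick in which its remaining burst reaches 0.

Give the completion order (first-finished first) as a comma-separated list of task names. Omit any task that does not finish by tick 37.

t=0: queue=[A,E] q_used=0 → run A
t=1: queue=[A,E,B,D] q_used=1 → run A
t=2: queue=[A,E,B,D] q_used=2 → run A
t=3: queue=[A,E,B,D,F] q_used=3 → run A
t=4: queue=[E,B,D,F,H] q_used=0 → run E
t=5: queue=[E,B,D,F,H,G] q_used=1 → run E
t=6: queue=[E,B,D,F,H,G] q_used=2 → run E
t=7: queue=[E,B,D,F,H,G] q_used=3 → run E
t=8: queue=[B,D,F,H,G,E] q_used=0 → run B
t=9: queue=[B,D,F,H,G,E] q_used=1 → run B
t=10: queue=[B,D,F,H,G,E] q_used=2 → run B
t=11: queue=[D,F,H,G,E] q_used=0 → run D
t=12: queue=[D,F,H,G,E] q_used=1 → run D
t=13: queue=[D,F,H,G,E] q_used=2 → run D
t=14: queue=[F,H,G,E] q_used=0 → run F
t=15: queue=[F,H,G,E] q_used=1 → run F
t=16: queue=[F,H,G,E] q_used=2 → run F
t=17: queue=[H,G,E] q_used=0 → run H
t=18: queue=[H,G,E] q_used=1 → run H
t=19: queue=[H,G,E] q_used=2 → run H
t=20: queue=[H,G,E] q_used=3 → run H
t=21: queue=[G,E,H] q_used=0 → run G
t=22: queue=[G,E,H] q_used=1 → run G
t=23: queue=[G,E,H] q_used=2 → run G
t=24: queue=[G,E,H] q_used=3 → run G
t=25: queue=[E,H,G] q_used=0 → run E
t=26: queue=[E,H,G] q_used=1 → run E
t=27: queue=[E,H,G] q_used=2 → run E
t=28: queue=[H,G] q_used=0 → run H
t=29: queue=[H,G] q_used=1 → run H
t=30: queue=[H,G] q_used=2 → run H
t=31: queue=[H,G] q_used=3 → run H
t=32: queue=[G] q_used=0 → run G
t=33: (idle)
t=34: (idle)
t=35: (idle)
t=36: (idle)
t=37: (idle)

completion order = A, B, D, F, E, H, G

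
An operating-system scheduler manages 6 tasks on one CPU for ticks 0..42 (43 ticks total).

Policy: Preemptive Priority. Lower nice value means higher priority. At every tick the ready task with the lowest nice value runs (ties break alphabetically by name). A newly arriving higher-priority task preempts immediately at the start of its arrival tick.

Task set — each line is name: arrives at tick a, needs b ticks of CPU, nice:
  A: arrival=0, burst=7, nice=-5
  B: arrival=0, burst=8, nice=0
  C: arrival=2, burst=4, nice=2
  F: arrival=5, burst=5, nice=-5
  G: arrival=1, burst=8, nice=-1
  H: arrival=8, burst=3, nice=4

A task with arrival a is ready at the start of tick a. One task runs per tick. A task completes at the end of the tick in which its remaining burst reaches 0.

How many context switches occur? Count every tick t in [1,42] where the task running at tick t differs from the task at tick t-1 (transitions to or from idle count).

t=0: ready={A,B} → run A
t=1: ready={A,B,G} → run A
t=2: ready={A,B,C,G} → run A
t=3: ready={A,B,C,G} → run A
t=4: ready={A,B,C,G} → run A
t=5: ready={A,B,C,F,G} → run A
t=6: ready={A,B,C,F,G} → run A
t=7: ready={B,C,F,G} → run F
t=8: ready={B,C,F,G,H} → run F
t=9: ready={B,C,F,G,H} → run F
t=10: ready={B,C,F,G,H} → run F
t=11: ready={B,C,F,G,H} → run F
t=12: ready={B,C,G,H} → run G
t=13: ready={B,C,G,H} → run G
t=14: ready={B,C,G,H} → run G
t=15: ready={B,C,G,H} → run G
t=16: ready={B,C,G,H} → run G
t=17: ready={B,C,G,H} → run G
t=18: ready={B,C,G,H} → run G
t=19: ready={B,C,G,H} → run G
t=20: ready={B,C,H} → run B
t=21: ready={B,C,H} → run B
t=22: ready={B,C,H} → run B
t=23: ready={B,C,H} → run B
t=24: ready={B,C,H} → run B
t=25: ready={B,C,H} → run B
t=26: ready={B,C,H} → run B
t=27: ready={B,C,H} → run B
t=28: ready={C,H} → run C
t=29: ready={C,H} → run C
t=30: ready={C,H} → run C
t=31: ready={C,H} → run C
t=32: ready={H} → run H
t=33: ready={H} → run H
t=34: ready={H} → run H
t=35: (idle)
t=36: (idle)
t=37: (idle)
t=38: (idle)
t=39: (idle)
t=40: (idle)
t=41: (idle)
t=42: (idle)

context switches = 6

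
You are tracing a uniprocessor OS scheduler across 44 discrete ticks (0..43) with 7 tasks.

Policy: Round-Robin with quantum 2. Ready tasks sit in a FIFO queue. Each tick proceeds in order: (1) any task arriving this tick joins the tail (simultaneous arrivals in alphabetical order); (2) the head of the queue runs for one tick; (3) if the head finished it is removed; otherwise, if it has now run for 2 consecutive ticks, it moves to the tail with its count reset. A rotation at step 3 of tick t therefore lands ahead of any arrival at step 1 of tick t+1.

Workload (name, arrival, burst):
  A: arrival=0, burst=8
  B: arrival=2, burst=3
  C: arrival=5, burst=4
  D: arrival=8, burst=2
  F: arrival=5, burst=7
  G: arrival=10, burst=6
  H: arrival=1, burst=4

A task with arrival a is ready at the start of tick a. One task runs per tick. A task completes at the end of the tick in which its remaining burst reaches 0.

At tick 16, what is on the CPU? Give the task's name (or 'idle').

running at tick 16 = B

t=0: queue=[A] q_used=0 → run A
t=1: queue=[A,H] q_used=1 → run A
t=2: queue=[H,A,B] q_used=0 → run H
t=3: queue=[H,A,B] q_used=1 → run H
t=4: queue=[A,B,H] q_used=0 → run A
t=5: queue=[A,B,H,C,F] q_used=1 → run A
t=6: queue=[B,H,C,F,A] q_used=0 → run B
t=7: queue=[B,H,C,F,A] q_used=1 → run B
t=8: queue=[H,C,F,A,B,D] q_used=0 → run H
t=9: queue=[H,C,F,A,B,D] q_used=1 → run H
t=10: queue=[C,F,A,B,D,G] q_used=0 → run C
t=11: queue=[C,F,A,B,D,G] q_used=1 → run C
t=12: queue=[F,A,B,D,G,C] q_used=0 → run F
t=13: queue=[F,A,B,D,G,C] q_used=1 → run F
t=14: queue=[A,B,D,G,C,F] q_used=0 → run A
t=15: queue=[A,B,D,G,C,F] q_used=1 → run A
t=16: queue=[B,D,G,C,F,A] q_used=0 → run B
t=17: queue=[D,G,C,F,A] q_used=0 → run D
t=18: queue=[D,G,C,F,A] q_used=1 → run D
t=19: queue=[G,C,F,A] q_used=0 → run G
t=20: queue=[G,C,F,A] q_used=1 → run G
t=21: queue=[C,F,A,G] q_used=0 → run C
t=22: queue=[C,F,A,G] q_used=1 → run C
t=23: queue=[F,A,G] q_used=0 → run F
t=24: queue=[F,A,G] q_used=1 → run F
t=25: queue=[A,G,F] q_used=0 → run A
t=26: queue=[A,G,F] q_used=1 → run A
t=27: queue=[G,F] q_used=0 → run G
t=28: queue=[G,F] q_used=1 → run G
t=29: queue=[F,G] q_used=0 → run F
t=30: queue=[F,G] q_used=1 → run F
t=31: queue=[G,F] q_used=0 → run G
t=32: queue=[G,F] q_used=1 → run G
t=33: queue=[F] q_used=0 → run F
t=34: (idle)
t=35: (idle)
t=36: (idle)
t=37: (idle)
t=38: (idle)
t=39: (idle)
t=40: (idle)
t=41: (idle)
t=42: (idle)
t=43: (idle)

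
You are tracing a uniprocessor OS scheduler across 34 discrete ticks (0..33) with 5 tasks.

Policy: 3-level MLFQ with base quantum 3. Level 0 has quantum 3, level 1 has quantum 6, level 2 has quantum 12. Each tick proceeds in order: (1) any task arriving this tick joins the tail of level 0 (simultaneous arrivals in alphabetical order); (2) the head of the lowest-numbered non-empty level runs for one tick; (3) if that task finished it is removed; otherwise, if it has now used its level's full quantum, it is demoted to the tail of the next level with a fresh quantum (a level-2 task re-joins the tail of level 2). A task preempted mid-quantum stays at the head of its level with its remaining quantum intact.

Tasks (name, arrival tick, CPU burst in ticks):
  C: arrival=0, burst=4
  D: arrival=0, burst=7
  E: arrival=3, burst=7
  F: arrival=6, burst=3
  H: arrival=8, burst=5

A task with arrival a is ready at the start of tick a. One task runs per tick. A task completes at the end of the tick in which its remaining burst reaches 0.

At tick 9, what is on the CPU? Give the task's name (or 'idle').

running at tick 9 = F

t=0: L0/L1/L2 = CD/-/- → run C
t=1: L0/L1/L2 = CD/-/- → run C
t=2: L0/L1/L2 = CD/-/- → run C
t=3: L0/L1/L2 = DE/C/- → run D
t=4: L0/L1/L2 = DE/C/- → run D
t=5: L0/L1/L2 = DE/C/- → run D
t=6: L0/L1/L2 = EF/CD/- → run E
t=7: L0/L1/L2 = EF/CD/- → run E
t=8: L0/L1/L2 = EFH/CD/- → run E
t=9: L0/L1/L2 = FH/CDE/- → run F
t=10: L0/L1/L2 = FH/CDE/- → run F
t=11: L0/L1/L2 = FH/CDE/- → run F
t=12: L0/L1/L2 = H/CDE/- → run H
t=13: L0/L1/L2 = H/CDE/- → run H
t=14: L0/L1/L2 = H/CDE/- → run H
t=15: L0/L1/L2 = -/CDEH/- → run C
t=16: L0/L1/L2 = -/DEH/- → run D
t=17: L0/L1/L2 = -/DEH/- → run D
t=18: L0/L1/L2 = -/DEH/- → run D
t=19: L0/L1/L2 = -/DEH/- → run D
t=20: L0/L1/L2 = -/EH/- → run E
t=21: L0/L1/L2 = -/EH/- → run E
t=22: L0/L1/L2 = -/EH/- → run E
t=23: L0/L1/L2 = -/EH/- → run E
t=24: L0/L1/L2 = -/H/- → run H
t=25: L0/L1/L2 = -/H/- → run H
t=26: (idle)
t=27: (idle)
t=28: (idle)
t=29: (idle)
t=30: (idle)
t=31: (idle)
t=32: (idle)
t=33: (idle)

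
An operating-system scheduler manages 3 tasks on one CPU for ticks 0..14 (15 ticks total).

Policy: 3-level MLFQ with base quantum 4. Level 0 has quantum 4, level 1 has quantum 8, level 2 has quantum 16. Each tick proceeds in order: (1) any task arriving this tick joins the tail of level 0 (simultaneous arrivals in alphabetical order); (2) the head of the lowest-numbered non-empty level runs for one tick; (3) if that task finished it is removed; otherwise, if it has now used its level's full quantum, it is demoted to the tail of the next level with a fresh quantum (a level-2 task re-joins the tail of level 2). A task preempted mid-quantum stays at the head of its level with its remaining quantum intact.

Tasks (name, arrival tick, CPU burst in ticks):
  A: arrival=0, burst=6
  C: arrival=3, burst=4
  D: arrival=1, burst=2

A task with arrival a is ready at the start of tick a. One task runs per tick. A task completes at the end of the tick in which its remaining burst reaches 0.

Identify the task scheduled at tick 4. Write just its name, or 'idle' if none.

running at tick 4 = D

t=0: L0/L1/L2 = A/-/- → run A
t=1: L0/L1/L2 = AD/-/- → run A
t=2: L0/L1/L2 = AD/-/- → run A
t=3: L0/L1/L2 = ADC/-/- → run A
t=4: L0/L1/L2 = DC/A/- → run D
t=5: L0/L1/L2 = DC/A/- → run D
t=6: L0/L1/L2 = C/A/- → run C
t=7: L0/L1/L2 = C/A/- → run C
t=8: L0/L1/L2 = C/A/- → run C
t=9: L0/L1/L2 = C/A/- → run C
t=10: L0/L1/L2 = -/A/- → run A
t=11: L0/L1/L2 = -/A/- → run A
t=12: (idle)
t=13: (idle)
t=14: (idle)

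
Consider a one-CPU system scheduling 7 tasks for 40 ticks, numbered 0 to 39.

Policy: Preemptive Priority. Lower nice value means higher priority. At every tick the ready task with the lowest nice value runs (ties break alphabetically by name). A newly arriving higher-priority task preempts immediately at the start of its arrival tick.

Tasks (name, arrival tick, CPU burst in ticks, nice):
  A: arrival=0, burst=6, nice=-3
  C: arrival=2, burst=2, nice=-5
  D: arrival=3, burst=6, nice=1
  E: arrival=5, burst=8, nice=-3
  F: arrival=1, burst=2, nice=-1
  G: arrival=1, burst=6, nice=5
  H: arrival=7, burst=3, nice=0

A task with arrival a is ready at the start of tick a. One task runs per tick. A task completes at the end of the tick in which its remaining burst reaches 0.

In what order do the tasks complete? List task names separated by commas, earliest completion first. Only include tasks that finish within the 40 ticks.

completion order = C, A, E, F, H, D, G

t=0: ready={A} → run A
t=1: ready={A,F,G} → run A
t=2: ready={A,C,F,G} → run C
t=3: ready={A,C,D,F,G} → run C
t=4: ready={A,D,F,G} → run A
t=5: ready={A,D,E,F,G} → run A
t=6: ready={A,D,E,F,G} → run A
t=7: ready={A,D,E,F,G,H} → run A
t=8: ready={D,E,F,G,H} → run E
t=9: ready={D,E,F,G,H} → run E
t=10: ready={D,E,F,G,H} → run E
t=11: ready={D,E,F,G,H} → run E
t=12: ready={D,E,F,G,H} → run E
t=13: ready={D,E,F,G,H} → run E
t=14: ready={D,E,F,G,H} → run E
t=15: ready={D,E,F,G,H} → run E
t=16: ready={D,F,G,H} → run F
t=17: ready={D,F,G,H} → run F
t=18: ready={D,G,H} → run H
t=19: ready={D,G,H} → run H
t=20: ready={D,G,H} → run H
t=21: ready={D,G} → run D
t=22: ready={D,G} → run D
t=23: ready={D,G} → run D
t=24: ready={D,G} → run D
t=25: ready={D,G} → run D
t=26: ready={D,G} → run D
t=27: ready={G} → run G
t=28: ready={G} → run G
t=29: ready={G} → run G
t=30: ready={G} → run G
t=31: ready={G} → run G
t=32: ready={G} → run G
t=33: (idle)
t=34: (idle)
t=35: (idle)
t=36: (idle)
t=37: (idle)
t=38: (idle)
t=39: (idle)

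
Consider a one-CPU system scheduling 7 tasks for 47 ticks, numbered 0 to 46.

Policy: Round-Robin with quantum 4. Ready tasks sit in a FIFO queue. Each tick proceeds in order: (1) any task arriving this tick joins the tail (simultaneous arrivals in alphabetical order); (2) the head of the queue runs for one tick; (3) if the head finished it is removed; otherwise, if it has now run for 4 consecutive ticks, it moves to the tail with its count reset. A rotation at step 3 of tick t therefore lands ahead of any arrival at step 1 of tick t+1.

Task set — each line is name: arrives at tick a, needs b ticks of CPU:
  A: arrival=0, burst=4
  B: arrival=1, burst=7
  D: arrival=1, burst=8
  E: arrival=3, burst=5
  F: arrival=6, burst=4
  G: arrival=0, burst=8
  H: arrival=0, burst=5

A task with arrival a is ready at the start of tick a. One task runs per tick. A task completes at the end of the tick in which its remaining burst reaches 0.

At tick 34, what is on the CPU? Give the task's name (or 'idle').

running at tick 34 = B

t=0: queue=[A,G,H] q_used=0 → run A
t=1: queue=[A,G,H,B,D] q_used=1 → run A
t=2: queue=[A,G,H,B,D] q_used=2 → run A
t=3: queue=[A,G,H,B,D,E] q_used=3 → run A
t=4: queue=[G,H,B,D,E] q_used=0 → run G
t=5: queue=[G,H,B,D,E] q_used=1 → run G
t=6: queue=[G,H,B,D,E,F] q_used=2 → run G
t=7: queue=[G,H,B,D,E,F] q_used=3 → run G
t=8: queue=[H,B,D,E,F,G] q_used=0 → run H
t=9: queue=[H,B,D,E,F,G] q_used=1 → run H
t=10: queue=[H,B,D,E,F,G] q_used=2 → run H
t=11: queue=[H,B,D,E,F,G] q_used=3 → run H
t=12: queue=[B,D,E,F,G,H] q_used=0 → run B
t=13: queue=[B,D,E,F,G,H] q_used=1 → run B
t=14: queue=[B,D,E,F,G,H] q_used=2 → run B
t=15: queue=[B,D,E,F,G,H] q_used=3 → run B
t=16: queue=[D,E,F,G,H,B] q_used=0 → run D
t=17: queue=[D,E,F,G,H,B] q_used=1 → run D
t=18: queue=[D,E,F,G,H,B] q_used=2 → run D
t=19: queue=[D,E,F,G,H,B] q_used=3 → run D
t=20: queue=[E,F,G,H,B,D] q_used=0 → run E
t=21: queue=[E,F,G,H,B,D] q_used=1 → run E
t=22: queue=[E,F,G,H,B,D] q_used=2 → run E
t=23: queue=[E,F,G,H,B,D] q_used=3 → run E
t=24: queue=[F,G,H,B,D,E] q_used=0 → run F
t=25: queue=[F,G,H,B,D,E] q_used=1 → run F
t=26: queue=[F,G,H,B,D,E] q_used=2 → run F
t=27: queue=[F,G,H,B,D,E] q_used=3 → run F
t=28: queue=[G,H,B,D,E] q_used=0 → run G
t=29: queue=[G,H,B,D,E] q_used=1 → run G
t=30: queue=[G,H,B,D,E] q_used=2 → run G
t=31: queue=[G,H,B,D,E] q_used=3 → run G
t=32: queue=[H,B,D,E] q_used=0 → run H
t=33: queue=[B,D,E] q_used=0 → run B
t=34: queue=[B,D,E] q_used=1 → run B
t=35: queue=[B,D,E] q_used=2 → run B
t=36: queue=[D,E] q_used=0 → run D
t=37: queue=[D,E] q_used=1 → run D
t=38: queue=[D,E] q_used=2 → run D
t=39: queue=[D,E] q_used=3 → run D
t=40: queue=[E] q_used=0 → run E
t=41: (idle)
t=42: (idle)
t=43: (idle)
t=44: (idle)
t=45: (idle)
t=46: (idle)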